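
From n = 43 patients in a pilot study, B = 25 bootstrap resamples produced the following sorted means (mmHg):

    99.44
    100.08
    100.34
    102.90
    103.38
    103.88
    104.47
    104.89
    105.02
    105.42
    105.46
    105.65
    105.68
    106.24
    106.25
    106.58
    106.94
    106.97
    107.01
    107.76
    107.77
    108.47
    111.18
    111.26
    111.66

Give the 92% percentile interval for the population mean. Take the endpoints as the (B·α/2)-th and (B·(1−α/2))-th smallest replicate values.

(99.44, 111.26)

α = 0.08; lower rank = 25 × 0.040 = 1; upper rank = 25 × 0.960 = 24.
The 1st smallest replicate is 99.44; the 24th is 111.26.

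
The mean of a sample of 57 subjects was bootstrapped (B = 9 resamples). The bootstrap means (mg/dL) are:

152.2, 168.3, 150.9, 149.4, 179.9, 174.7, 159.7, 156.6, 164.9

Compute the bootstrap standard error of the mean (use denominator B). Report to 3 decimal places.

SE* = 10.231

Bootstrap SE is the standard deviation of the 9 replicate means.
Mean of replicates: (152.2 + 168.3 + 150.9 + 149.4 + 179.9 + 174.7 + 159.7 + 156.6 + 164.9) / 9 = 1456.6000 / 9 = 161.8444
Sum of squared deviations: (−9.6444)² + (+6.4556)² + (−10.9444)² + (−12.4444)² + (+18.0556)² + (+12.8556)² + (−2.1444)² + (−5.2444)² + (+3.0556)² = 942.0422
Variance = 942.0422 / 9 = 104.6714
SE* = √104.6714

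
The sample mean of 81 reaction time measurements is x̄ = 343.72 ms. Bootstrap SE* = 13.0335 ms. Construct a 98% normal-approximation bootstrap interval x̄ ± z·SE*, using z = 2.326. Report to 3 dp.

Margin = 2.326 × 13.0335 = 30.3159
Interval: 343.72 ± 30.3159

(313.404, 374.036)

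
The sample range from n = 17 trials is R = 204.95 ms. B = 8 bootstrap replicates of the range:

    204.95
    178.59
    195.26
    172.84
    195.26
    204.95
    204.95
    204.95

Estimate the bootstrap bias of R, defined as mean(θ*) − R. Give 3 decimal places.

mean(θ*) = (204.95 + 178.59 + 195.26 + 172.84 + 195.26 + 204.95 + 204.95 + 204.95) / 8 = 195.2188
bias = 195.2188 − 204.95

bias = −9.731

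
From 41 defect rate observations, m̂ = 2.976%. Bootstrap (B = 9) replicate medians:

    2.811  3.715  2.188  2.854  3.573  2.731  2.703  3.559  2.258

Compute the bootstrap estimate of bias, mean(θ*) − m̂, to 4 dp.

bias = −0.0436

mean(θ*) = (2.811 + 3.715 + 2.188 + 2.854 + 3.573 + 2.731 + 2.703 + 3.559 + 2.258) / 9 = 2.93244
bias = 2.93244 − 2.976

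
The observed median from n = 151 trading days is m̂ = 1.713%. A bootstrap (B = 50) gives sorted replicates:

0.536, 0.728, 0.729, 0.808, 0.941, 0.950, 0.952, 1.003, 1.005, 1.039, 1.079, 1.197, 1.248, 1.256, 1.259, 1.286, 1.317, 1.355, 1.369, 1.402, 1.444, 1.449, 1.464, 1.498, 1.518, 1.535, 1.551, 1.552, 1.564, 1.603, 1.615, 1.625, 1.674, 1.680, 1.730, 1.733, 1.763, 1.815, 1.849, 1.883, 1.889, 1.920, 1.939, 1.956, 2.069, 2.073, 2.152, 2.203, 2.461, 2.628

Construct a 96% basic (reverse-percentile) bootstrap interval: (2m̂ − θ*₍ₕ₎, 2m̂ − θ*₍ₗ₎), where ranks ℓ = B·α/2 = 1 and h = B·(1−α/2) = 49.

Percentile endpoints at ranks 1 and 49: θ*₍1₎ = 0.536, θ*₍49₎ = 2.461.
Basic interval reflects these around m̂:
  lower = 2 × 1.713 − 2.461 = 0.965
  upper = 2 × 1.713 − 0.536 = 2.890

(0.965, 2.890)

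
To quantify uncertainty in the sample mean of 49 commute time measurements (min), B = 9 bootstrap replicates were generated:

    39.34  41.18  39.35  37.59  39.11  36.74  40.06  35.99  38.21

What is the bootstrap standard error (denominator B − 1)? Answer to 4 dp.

Bootstrap SE is the standard deviation of the 9 replicate means.
Mean of replicates: (39.34 + 41.18 + 39.35 + 37.59 + 39.11 + 36.74 + 40.06 + 35.99 + 38.21) / 9 = 347.57000 / 9 = 38.61889
Sum of squared deviations: (+0.72111)² + (+2.56111)² + (+0.73111)² + (−1.02889)² + (+0.49111)² + (−1.87889)² + (+1.44111)² + (−2.62889)² + (−0.40889)² = 21.59889
Variance = 21.59889 / 8 = 2.69986
SE* = √2.69986

SE* = 1.6431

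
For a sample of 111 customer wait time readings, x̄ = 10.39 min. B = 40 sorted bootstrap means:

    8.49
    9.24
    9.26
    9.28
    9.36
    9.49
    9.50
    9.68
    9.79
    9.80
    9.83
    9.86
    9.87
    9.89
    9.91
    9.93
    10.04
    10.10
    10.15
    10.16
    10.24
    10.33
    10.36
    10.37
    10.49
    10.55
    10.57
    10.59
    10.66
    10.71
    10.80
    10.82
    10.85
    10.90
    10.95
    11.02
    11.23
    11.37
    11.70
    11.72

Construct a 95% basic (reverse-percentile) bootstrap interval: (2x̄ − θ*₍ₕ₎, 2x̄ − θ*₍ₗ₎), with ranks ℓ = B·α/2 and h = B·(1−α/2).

(9.08, 12.29)

Percentile endpoints at ranks 1 and 39: θ*₍1₎ = 8.49, θ*₍39₎ = 11.70.
Basic interval reflects these around x̄:
  lower = 2 × 10.39 − 11.70 = 9.08
  upper = 2 × 10.39 − 8.49 = 12.29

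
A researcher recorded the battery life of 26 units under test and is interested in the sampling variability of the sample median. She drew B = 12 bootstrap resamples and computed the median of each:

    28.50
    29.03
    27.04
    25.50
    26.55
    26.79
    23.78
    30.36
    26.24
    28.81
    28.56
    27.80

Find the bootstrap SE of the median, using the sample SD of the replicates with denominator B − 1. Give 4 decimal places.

Bootstrap SE is the standard deviation of the 12 replicate medians.
Mean of replicates: (28.50 + 29.03 + 27.04 + 25.50 + 26.55 + 26.79 + 23.78 + 30.36 + 26.24 + 28.81 + 28.56 + 27.80) / 12 = 328.96000 / 12 = 27.41333
Sum of squared deviations: (+1.08667)² + (+1.61667)² + (−0.37333)² + (−1.91333)² + (−0.86333)² + (−0.62333)² + (−3.63333)² + (+2.94667)² + (−1.17333)² + (+1.39667)² + (+1.14667)² + (+0.38667)² = 35.40427
Variance = 35.40427 / 11 = 3.21857
SE* = √3.21857

SE* = 1.7940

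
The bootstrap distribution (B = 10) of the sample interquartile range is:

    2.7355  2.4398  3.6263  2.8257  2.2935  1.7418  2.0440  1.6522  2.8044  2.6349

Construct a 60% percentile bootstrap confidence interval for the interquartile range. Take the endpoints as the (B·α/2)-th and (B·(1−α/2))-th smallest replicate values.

(1.7418, 2.8044)

Sorted replicates: 1.6522, 1.7418, 2.0440, 2.2935, 2.4398, 2.6349, 2.7355, 2.8044, 2.8257, 3.6263
α = 0.40; lower rank = 10 × 0.200 = 2; upper rank = 10 × 0.800 = 8.
The 2nd smallest replicate is 1.7418; the 8th is 2.8044.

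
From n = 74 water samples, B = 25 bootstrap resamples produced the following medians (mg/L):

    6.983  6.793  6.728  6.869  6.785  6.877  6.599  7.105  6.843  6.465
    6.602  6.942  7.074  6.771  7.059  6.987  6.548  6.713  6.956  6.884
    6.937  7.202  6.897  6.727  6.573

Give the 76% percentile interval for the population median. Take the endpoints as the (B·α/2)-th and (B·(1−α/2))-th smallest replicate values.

(6.573, 7.059)

Sorted replicates: 6.465, 6.548, 6.573, 6.599, 6.602, 6.713, 6.727, 6.728, 6.771, 6.785, 6.793, 6.843, 6.869, 6.877, 6.884, 6.897, 6.937, 6.942, 6.956, 6.983, 6.987, 7.059, 7.074, 7.105, 7.202
α = 0.24; lower rank = 25 × 0.120 = 3; upper rank = 25 × 0.880 = 22.
The 3rd smallest replicate is 6.573; the 22nd is 7.059.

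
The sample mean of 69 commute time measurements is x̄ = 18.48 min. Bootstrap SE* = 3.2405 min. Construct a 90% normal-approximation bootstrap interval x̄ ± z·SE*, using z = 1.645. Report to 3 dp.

Margin = 1.645 × 3.2405 = 5.3306
Interval: 18.48 ± 5.3306

(13.149, 23.811)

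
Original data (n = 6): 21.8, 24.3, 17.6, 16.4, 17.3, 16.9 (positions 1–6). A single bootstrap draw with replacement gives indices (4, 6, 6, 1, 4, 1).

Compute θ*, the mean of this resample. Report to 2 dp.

θ* = 18.37

Resample values: 16.4, 16.9, 16.9, 21.8, 16.4, 21.8.
Mean = (16.4 + 16.9 + 16.9 + 21.8 + 16.4 + 21.8) / 6 = 110.20 / 6 = 18.37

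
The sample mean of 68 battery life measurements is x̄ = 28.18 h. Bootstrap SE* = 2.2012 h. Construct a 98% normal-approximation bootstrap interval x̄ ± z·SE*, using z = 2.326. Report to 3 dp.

(23.060, 33.300)

Margin = 2.326 × 2.2012 = 5.1200
Interval: 28.18 ± 5.1200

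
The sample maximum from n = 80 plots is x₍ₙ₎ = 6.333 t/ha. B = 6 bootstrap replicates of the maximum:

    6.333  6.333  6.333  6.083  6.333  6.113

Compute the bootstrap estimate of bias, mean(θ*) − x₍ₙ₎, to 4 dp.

bias = −0.0783

mean(θ*) = (6.333 + 6.333 + 6.333 + 6.083 + 6.333 + 6.113) / 6 = 6.25467
bias = 6.25467 − 6.333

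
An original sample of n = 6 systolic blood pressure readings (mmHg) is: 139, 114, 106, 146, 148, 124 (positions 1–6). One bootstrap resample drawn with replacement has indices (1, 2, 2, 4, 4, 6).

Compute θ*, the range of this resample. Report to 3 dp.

Resample values: 139, 114, 114, 146, 146, 124.
Range = 146 − 114 = 32.000

θ* = 32.000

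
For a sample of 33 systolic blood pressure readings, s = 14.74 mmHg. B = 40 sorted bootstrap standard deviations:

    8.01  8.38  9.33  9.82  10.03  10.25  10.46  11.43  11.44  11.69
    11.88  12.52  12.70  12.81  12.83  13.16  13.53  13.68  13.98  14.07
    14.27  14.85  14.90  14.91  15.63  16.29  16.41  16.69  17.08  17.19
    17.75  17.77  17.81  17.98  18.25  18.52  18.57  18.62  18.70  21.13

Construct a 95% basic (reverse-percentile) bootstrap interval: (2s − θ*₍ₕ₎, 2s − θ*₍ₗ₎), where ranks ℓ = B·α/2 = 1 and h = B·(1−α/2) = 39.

(10.78, 21.47)

Percentile endpoints at ranks 1 and 39: θ*₍1₎ = 8.01, θ*₍39₎ = 18.70.
Basic interval reflects these around s:
  lower = 2 × 14.74 − 18.70 = 10.78
  upper = 2 × 14.74 − 8.01 = 21.47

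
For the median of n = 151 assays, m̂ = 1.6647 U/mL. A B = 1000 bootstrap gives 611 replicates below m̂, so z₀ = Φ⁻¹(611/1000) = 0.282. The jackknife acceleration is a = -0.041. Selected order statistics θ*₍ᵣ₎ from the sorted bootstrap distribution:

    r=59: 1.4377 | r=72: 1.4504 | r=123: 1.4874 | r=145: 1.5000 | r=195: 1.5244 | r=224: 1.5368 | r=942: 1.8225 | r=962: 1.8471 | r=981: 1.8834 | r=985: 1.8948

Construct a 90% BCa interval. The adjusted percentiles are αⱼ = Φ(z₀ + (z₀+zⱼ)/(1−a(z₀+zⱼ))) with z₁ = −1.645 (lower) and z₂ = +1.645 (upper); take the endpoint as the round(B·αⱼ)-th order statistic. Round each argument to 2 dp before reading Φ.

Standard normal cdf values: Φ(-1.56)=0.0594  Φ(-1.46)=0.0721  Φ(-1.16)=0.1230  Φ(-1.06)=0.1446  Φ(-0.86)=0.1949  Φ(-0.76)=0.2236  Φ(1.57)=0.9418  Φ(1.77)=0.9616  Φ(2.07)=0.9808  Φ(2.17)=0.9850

Lower: z₀ + z₁ = 0.282 + (-1.645) = -1.363; 1 − a(z₀+z₁) = 1 − (-0.041)(-1.363) = 0.9441; argument = 0.282 + (-1.363)/0.9441 = -1.1617 → -1.16.
α₁ = Φ(-1.16) = 0.1230; rank = round(1000 × 0.1230) = 123; θ*₍123₎ = 1.4874.
Upper: z₀ + z₂ = 1.927; 1 − a(z₀+z₂) = 1.0790; argument = 2.0679 → 2.07; α₂ = 0.9808; rank = 981; θ*₍981₎ = 1.8834.

(1.4874, 1.8834)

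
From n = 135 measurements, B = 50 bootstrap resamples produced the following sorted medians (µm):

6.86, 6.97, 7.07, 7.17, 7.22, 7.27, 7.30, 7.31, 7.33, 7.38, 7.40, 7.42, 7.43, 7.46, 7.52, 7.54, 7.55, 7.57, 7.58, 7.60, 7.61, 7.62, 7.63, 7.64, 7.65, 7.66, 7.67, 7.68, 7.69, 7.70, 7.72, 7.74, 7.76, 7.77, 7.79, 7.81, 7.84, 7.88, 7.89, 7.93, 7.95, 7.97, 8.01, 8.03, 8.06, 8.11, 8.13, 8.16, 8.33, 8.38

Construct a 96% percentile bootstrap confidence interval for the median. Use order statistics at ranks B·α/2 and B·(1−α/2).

α = 0.04; lower rank = 50 × 0.020 = 1; upper rank = 50 × 0.980 = 49.
The 1st smallest replicate is 6.86; the 49th is 8.33.

(6.86, 8.33)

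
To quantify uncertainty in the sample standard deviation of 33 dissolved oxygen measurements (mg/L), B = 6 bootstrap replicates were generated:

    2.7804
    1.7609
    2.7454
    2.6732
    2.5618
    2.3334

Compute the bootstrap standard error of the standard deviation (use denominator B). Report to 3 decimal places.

Bootstrap SE is the standard deviation of the 6 replicate standard deviations.
Mean of replicates: (2.7804 + 1.7609 + 2.7454 + 2.6732 + 2.5618 + 2.3334) / 6 = 14.85510 / 6 = 2.47585
Sum of squared deviations: (+0.30455)² + (−0.71495)² + (+0.26955)² + (+0.19735)² + (+0.08595)² + (−0.14245)² = 0.74319
Variance = 0.74319 / 6 = 0.12386
SE* = √0.12386

SE* = 0.352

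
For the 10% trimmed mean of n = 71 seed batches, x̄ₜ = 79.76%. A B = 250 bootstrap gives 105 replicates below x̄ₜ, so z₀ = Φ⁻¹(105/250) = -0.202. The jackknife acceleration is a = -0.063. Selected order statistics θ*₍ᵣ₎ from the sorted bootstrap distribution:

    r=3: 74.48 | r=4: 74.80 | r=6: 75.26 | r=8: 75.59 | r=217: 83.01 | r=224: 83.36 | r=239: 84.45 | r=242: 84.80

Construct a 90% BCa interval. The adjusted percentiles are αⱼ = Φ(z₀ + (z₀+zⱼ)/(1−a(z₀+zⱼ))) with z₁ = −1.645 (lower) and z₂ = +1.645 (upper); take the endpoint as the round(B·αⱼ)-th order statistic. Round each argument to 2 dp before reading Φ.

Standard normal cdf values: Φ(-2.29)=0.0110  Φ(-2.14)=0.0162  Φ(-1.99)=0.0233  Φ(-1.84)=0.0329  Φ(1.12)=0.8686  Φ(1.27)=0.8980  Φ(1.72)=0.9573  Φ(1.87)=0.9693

Lower: z₀ + z₁ = -0.202 + (-1.645) = -1.847; 1 − a(z₀+z₁) = 1 − (-0.063)(-1.847) = 0.8836; argument = -0.202 + (-1.847)/0.8836 = -2.2922 → -2.29.
α₁ = Φ(-2.29) = 0.0110; rank = round(250 × 0.0110) = 3; θ*₍3₎ = 74.48.
Upper: z₀ + z₂ = 1.443; 1 − a(z₀+z₂) = 1.0909; argument = 1.1208 → 1.12; α₂ = 0.8686; rank = 217; θ*₍217₎ = 83.01.

(74.48, 83.01)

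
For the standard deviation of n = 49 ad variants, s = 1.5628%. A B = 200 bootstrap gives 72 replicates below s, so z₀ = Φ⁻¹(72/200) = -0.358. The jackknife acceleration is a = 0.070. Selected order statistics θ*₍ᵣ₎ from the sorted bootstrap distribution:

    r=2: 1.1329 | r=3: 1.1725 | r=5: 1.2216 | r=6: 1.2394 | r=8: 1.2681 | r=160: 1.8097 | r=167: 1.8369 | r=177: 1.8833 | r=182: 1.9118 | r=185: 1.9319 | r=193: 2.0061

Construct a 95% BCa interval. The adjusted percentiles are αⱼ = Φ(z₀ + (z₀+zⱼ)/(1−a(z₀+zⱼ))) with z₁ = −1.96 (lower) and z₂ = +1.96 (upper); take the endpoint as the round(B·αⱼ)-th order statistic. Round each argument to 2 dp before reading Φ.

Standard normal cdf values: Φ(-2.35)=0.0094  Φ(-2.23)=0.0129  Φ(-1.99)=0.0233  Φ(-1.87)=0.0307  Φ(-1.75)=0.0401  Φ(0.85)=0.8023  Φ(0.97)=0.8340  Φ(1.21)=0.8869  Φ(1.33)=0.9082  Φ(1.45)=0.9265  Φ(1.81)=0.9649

(1.1329, 1.9319)

Lower: z₀ + z₁ = -0.358 + (-1.960) = -2.318; 1 − a(z₀+z₁) = 1 − (0.070)(-2.318) = 1.1623; argument = -0.358 + (-2.318)/1.1623 = -2.3524 → -2.35.
α₁ = Φ(-2.35) = 0.0094; rank = round(200 × 0.0094) = 2; θ*₍2₎ = 1.1329.
Upper: z₀ + z₂ = 1.602; 1 − a(z₀+z₂) = 0.8879; argument = 1.4463 → 1.45; α₂ = 0.9265; rank = 185; θ*₍185₎ = 1.9319.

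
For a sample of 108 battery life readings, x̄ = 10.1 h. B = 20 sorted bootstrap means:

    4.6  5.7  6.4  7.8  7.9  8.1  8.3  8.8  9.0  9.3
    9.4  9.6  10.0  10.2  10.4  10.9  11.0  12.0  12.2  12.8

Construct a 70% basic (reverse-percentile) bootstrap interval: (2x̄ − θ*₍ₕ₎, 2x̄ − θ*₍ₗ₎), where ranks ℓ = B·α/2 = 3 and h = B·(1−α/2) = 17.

(9.2, 13.8)

Percentile endpoints at ranks 3 and 17: θ*₍3₎ = 6.4, θ*₍17₎ = 11.0.
Basic interval reflects these around x̄:
  lower = 2 × 10.1 − 11.0 = 9.2
  upper = 2 × 10.1 − 6.4 = 13.8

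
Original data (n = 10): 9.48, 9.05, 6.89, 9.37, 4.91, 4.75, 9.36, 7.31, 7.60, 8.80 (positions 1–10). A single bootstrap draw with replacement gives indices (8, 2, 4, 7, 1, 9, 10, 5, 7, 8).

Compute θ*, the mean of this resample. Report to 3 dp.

Resample values: 7.31, 9.05, 9.37, 9.36, 9.48, 7.60, 8.80, 4.91, 9.36, 7.31.
Mean = (7.31 + 9.05 + 9.37 + 9.36 + 9.48 + 7.60 + 8.80 + 4.91 + 9.36 + 7.31) / 10 = 82.550 / 10 = 8.255

θ* = 8.255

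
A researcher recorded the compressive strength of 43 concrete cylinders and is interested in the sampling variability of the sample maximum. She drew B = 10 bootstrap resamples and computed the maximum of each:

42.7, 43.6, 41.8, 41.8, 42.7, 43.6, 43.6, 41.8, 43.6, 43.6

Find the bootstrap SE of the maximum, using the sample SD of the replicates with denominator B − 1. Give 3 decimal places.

SE* = 0.827

Bootstrap SE is the standard deviation of the 10 replicate maximums.
Mean of replicates: (42.7 + 43.6 + 41.8 + 41.8 + 42.7 + 43.6 + 43.6 + 41.8 + 43.6 + 43.6) / 10 = 428.8000 / 10 = 42.8800
Sum of squared deviations: (−0.1800)² + (+0.7200)² + (−1.0800)² + (−1.0800)² + (−0.1800)² + (+0.7200)² + (+0.7200)² + (−1.0800)² + (+0.7200)² + (+0.7200)² = 6.1560
Variance = 6.1560 / 9 = 0.6840
SE* = √0.6840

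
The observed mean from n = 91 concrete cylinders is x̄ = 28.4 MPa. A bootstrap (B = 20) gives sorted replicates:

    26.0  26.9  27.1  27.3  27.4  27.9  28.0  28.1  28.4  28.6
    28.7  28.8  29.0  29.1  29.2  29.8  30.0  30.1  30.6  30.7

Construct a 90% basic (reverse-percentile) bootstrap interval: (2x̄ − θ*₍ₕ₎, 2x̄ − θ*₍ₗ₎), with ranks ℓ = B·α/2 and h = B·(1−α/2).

(26.2, 30.8)

Percentile endpoints at ranks 1 and 19: θ*₍1₎ = 26.0, θ*₍19₎ = 30.6.
Basic interval reflects these around x̄:
  lower = 2 × 28.4 − 30.6 = 26.2
  upper = 2 × 28.4 − 26.0 = 30.8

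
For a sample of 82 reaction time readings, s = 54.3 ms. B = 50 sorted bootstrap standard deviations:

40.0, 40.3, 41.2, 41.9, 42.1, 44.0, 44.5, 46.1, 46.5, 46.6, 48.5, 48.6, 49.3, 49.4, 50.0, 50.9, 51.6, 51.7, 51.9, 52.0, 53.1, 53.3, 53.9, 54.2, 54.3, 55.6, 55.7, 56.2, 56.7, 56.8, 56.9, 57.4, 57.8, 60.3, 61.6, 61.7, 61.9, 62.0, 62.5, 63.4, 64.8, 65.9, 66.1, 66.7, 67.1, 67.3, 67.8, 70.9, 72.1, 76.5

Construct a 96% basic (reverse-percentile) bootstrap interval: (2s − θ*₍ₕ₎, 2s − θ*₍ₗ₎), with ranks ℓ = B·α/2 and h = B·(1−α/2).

(36.5, 68.6)

Percentile endpoints at ranks 1 and 49: θ*₍1₎ = 40.0, θ*₍49₎ = 72.1.
Basic interval reflects these around s:
  lower = 2 × 54.3 − 72.1 = 36.5
  upper = 2 × 54.3 − 40.0 = 68.6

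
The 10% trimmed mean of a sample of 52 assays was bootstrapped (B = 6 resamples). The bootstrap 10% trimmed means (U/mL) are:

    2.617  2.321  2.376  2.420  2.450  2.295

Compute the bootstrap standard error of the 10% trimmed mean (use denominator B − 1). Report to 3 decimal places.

SE* = 0.116

Bootstrap SE is the standard deviation of the 6 replicate 10% trimmed means.
Mean of replicates: (2.617 + 2.321 + 2.376 + 2.420 + 2.450 + 2.295) / 6 = 14.4790 / 6 = 2.4132
Sum of squared deviations: (+0.2038)² + (−0.0922)² + (−0.0372)² + (+0.0068)² + (+0.0368)² + (−0.1182)² = 0.0668
Variance = 0.0668 / 5 = 0.0134
SE* = √0.0134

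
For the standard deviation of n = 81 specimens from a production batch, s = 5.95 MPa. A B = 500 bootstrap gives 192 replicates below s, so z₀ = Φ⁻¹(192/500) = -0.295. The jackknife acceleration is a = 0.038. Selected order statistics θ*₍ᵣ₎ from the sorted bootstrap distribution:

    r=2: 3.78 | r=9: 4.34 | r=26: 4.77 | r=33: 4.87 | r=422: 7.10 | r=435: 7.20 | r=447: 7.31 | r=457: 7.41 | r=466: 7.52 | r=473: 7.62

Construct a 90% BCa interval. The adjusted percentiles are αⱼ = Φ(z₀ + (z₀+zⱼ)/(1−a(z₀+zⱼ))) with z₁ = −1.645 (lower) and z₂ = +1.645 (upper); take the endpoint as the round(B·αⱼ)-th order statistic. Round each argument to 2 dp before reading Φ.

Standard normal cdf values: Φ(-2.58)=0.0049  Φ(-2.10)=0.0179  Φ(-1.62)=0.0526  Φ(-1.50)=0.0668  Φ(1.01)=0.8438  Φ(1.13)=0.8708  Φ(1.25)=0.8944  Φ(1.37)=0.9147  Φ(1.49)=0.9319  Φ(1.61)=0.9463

Lower: z₀ + z₁ = -0.295 + (-1.645) = -1.940; 1 − a(z₀+z₁) = 1 − (0.038)(-1.940) = 1.0737; argument = -0.295 + (-1.940)/1.0737 = -2.1018 → -2.10.
α₁ = Φ(-2.10) = 0.0179; rank = round(500 × 0.0179) = 9; θ*₍9₎ = 4.34.
Upper: z₀ + z₂ = 1.350; 1 − a(z₀+z₂) = 0.9487; argument = 1.1280 → 1.13; α₂ = 0.8708; rank = 435; θ*₍435₎ = 7.20.

(4.34, 7.20)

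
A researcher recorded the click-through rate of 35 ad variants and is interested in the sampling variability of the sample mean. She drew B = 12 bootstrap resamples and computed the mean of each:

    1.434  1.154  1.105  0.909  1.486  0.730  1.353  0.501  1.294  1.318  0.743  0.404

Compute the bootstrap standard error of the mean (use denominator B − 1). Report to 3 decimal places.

Bootstrap SE is the standard deviation of the 12 replicate means.
Mean of replicates: (1.434 + 1.154 + 1.105 + 0.909 + 1.486 + 0.730 + 1.353 + 0.501 + 1.294 + 1.318 + 0.743 + 0.404) / 12 = 12.4310 / 12 = 1.0359
Sum of squared deviations: (+0.3981)² + (+0.1181)² + (+0.0691)² + (−0.1269)² + (+0.4501)² + (−0.3059)² + (+0.3171)² + (−0.5349)² + (+0.2581)² + (+0.2821)² + (−0.2929)² + (−0.6319)² = 1.5074
Variance = 1.5074 / 11 = 0.1370
SE* = √0.1370

SE* = 0.370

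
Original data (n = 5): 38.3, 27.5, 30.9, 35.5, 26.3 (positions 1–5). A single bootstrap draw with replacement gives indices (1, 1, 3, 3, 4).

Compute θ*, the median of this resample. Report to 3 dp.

θ* = 35.500

Resample values: 38.3, 38.3, 30.9, 30.9, 35.5.
Sorted: 30.9, 30.9, 35.5, 38.3, 38.3
Median = middle value = 35.500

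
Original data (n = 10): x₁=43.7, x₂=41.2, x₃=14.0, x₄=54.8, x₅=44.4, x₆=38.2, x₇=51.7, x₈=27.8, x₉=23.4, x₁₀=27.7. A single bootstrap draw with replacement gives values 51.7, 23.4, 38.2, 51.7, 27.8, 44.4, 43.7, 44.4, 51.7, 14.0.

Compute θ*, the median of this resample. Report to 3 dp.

Sorted: 14.0, 23.4, 27.8, 38.2, 43.7, 44.4, 44.4, 51.7, 51.7, 51.7
Median = average of the two middle values = 44.050

θ* = 44.050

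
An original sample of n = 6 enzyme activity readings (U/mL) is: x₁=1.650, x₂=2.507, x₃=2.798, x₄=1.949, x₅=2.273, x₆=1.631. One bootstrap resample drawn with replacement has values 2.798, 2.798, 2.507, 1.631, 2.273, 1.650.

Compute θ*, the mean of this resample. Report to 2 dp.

θ* = 2.28

Mean = (2.798 + 2.798 + 2.507 + 1.631 + 2.273 + 1.650) / 6 = 13.6570 / 6 = 2.28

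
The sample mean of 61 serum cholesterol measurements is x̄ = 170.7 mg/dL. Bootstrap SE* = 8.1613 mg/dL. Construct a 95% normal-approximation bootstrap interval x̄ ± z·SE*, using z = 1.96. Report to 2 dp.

Margin = 1.96 × 8.1613 = 15.996
Interval: 170.7 ± 15.996

(154.70, 186.70)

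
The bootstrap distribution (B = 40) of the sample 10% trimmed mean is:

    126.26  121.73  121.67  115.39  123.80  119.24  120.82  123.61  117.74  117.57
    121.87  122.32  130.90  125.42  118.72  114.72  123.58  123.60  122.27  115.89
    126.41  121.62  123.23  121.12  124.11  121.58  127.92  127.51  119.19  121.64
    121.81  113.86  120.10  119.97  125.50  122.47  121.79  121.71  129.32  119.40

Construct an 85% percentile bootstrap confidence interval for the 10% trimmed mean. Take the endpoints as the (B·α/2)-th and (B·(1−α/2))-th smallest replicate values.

(115.39, 127.51)

Sorted replicates: 113.86, 114.72, 115.39, 115.89, 117.57, 117.74, 118.72, 119.19, 119.24, 119.40, 119.97, 120.10, 120.82, 121.12, 121.58, 121.62, 121.64, 121.67, 121.71, 121.73, 121.79, 121.81, 121.87, 122.27, 122.32, 122.47, 123.23, 123.58, 123.60, 123.61, 123.80, 124.11, 125.42, 125.50, 126.26, 126.41, 127.51, 127.92, 129.32, 130.90
α = 0.15; lower rank = 40 × 0.075 = 3; upper rank = 40 × 0.925 = 37.
The 3rd smallest replicate is 115.39; the 37th is 127.51.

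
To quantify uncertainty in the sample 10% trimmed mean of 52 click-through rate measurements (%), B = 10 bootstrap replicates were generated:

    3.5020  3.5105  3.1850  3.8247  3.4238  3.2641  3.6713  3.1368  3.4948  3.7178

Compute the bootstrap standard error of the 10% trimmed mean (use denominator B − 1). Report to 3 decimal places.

Bootstrap SE is the standard deviation of the 10 replicate 10% trimmed means.
Mean of replicates: (3.5020 + 3.5105 + 3.1850 + 3.8247 + 3.4238 + 3.2641 + 3.6713 + 3.1368 + 3.4948 + 3.7178) / 10 = 34.73080 / 10 = 3.47308
Sum of squared deviations: (+0.02892)² + (+0.03742)² + (−0.28808)² + (+0.35162)² + (−0.04928)² + (−0.20898)² + (+0.19822)² + (−0.33628)² + (+0.02172)² + (+0.24472)² = 0.46770
Variance = 0.46770 / 9 = 0.05197
SE* = √0.05197

SE* = 0.228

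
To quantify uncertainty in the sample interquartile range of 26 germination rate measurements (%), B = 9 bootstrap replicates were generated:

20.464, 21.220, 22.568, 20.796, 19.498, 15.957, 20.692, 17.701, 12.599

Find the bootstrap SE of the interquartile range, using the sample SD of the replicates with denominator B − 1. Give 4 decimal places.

Bootstrap SE is the standard deviation of the 9 replicate interquartile ranges.
Mean of replicates: (20.464 + 21.220 + 22.568 + 20.796 + 19.498 + 15.957 + 20.692 + 17.701 + 12.599) / 9 = 171.49500 / 9 = 19.05500
Sum of squared deviations: (+1.40900)² + (+2.16500)² + (+3.51300)² + (+1.74100)² + (+0.44300)² + (−3.09800)² + (+1.63700)² + (−1.35400)² + (−6.45600)² = 78.03163
Variance = 78.03163 / 8 = 9.75395
SE* = √9.75395

SE* = 3.1231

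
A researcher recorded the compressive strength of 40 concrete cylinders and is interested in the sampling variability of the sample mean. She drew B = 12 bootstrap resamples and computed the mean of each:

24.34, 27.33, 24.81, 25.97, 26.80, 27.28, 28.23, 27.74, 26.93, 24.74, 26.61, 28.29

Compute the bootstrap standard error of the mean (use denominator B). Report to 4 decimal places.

Bootstrap SE is the standard deviation of the 12 replicate means.
Mean of replicates: (24.34 + 27.33 + 24.81 + 25.97 + 26.80 + 27.28 + 28.23 + 27.74 + 26.93 + 24.74 + 26.61 + 28.29) / 12 = 319.07000 / 12 = 26.58917
Sum of squared deviations: (−2.24917)² + (+0.74083)² + (−1.77917)² + (−0.61917)² + (+0.21083)² + (+0.69083)² + (+1.64083)² + (+1.15083)² + (+0.34083)² + (−1.84917)² + (+0.02083)² + (+1.70083)² = 20.12369
Variance = 20.12369 / 12 = 1.67697
SE* = √1.67697

SE* = 1.2950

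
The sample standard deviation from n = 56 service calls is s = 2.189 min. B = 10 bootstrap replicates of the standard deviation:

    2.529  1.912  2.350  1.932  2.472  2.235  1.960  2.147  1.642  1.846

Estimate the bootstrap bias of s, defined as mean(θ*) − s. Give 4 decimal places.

mean(θ*) = (2.529 + 1.912 + 2.350 + 1.932 + 2.472 + 2.235 + 1.960 + 2.147 + 1.642 + 1.846) / 10 = 2.10250
bias = 2.10250 − 2.189

bias = −0.0865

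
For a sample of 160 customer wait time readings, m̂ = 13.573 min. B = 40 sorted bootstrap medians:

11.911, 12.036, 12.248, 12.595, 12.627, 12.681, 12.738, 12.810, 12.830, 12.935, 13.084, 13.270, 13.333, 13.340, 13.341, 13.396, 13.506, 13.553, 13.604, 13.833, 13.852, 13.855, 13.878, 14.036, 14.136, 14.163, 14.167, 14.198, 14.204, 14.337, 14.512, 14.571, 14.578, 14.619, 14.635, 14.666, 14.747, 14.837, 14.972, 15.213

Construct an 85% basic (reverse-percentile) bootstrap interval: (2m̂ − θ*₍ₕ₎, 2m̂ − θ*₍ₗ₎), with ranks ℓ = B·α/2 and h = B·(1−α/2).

Percentile endpoints at ranks 3 and 37: θ*₍3₎ = 12.248, θ*₍37₎ = 14.747.
Basic interval reflects these around m̂:
  lower = 2 × 13.573 − 14.747 = 12.399
  upper = 2 × 13.573 − 12.248 = 14.898

(12.399, 14.898)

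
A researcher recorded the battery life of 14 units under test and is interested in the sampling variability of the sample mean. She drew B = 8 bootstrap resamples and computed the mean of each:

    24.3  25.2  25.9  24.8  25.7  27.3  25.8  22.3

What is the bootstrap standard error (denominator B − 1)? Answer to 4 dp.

SE* = 1.4579

Bootstrap SE is the standard deviation of the 8 replicate means.
Mean of replicates: (24.3 + 25.2 + 25.9 + 24.8 + 25.7 + 27.3 + 25.8 + 22.3) / 8 = 201.30000 / 8 = 25.16250
Sum of squared deviations: (−0.86250)² + (+0.03750)² + (+0.73750)² + (−0.36250)² + (+0.53750)² + (+2.13750)² + (+0.63750)² + (−2.86250)² = 14.87875
Variance = 14.87875 / 7 = 2.12554
SE* = √2.12554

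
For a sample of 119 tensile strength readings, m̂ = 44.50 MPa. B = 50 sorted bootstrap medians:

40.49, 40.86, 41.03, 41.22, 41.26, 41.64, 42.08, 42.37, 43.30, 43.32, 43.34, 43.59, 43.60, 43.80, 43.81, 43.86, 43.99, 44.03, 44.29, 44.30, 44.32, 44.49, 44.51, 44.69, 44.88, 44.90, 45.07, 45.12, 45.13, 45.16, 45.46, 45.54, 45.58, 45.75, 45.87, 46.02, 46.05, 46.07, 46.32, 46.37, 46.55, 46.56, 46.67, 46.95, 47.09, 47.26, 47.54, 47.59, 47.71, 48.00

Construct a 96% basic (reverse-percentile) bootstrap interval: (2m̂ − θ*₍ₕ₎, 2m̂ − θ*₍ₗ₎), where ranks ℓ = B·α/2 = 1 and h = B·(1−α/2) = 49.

(41.29, 48.51)

Percentile endpoints at ranks 1 and 49: θ*₍1₎ = 40.49, θ*₍49₎ = 47.71.
Basic interval reflects these around m̂:
  lower = 2 × 44.50 − 47.71 = 41.29
  upper = 2 × 44.50 − 40.49 = 48.51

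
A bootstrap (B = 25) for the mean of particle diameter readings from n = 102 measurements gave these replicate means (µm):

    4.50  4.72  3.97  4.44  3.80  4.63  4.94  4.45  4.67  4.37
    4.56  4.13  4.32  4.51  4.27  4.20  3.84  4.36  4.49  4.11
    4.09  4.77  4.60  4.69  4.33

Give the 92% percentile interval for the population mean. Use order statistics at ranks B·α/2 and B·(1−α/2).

Sorted replicates: 3.80, 3.84, 3.97, 4.09, 4.11, 4.13, 4.20, 4.27, 4.32, 4.33, 4.36, 4.37, 4.44, 4.45, 4.49, 4.50, 4.51, 4.56, 4.60, 4.63, 4.67, 4.69, 4.72, 4.77, 4.94
α = 0.08; lower rank = 25 × 0.040 = 1; upper rank = 25 × 0.960 = 24.
The 1st smallest replicate is 3.80; the 24th is 4.77.

(3.80, 4.77)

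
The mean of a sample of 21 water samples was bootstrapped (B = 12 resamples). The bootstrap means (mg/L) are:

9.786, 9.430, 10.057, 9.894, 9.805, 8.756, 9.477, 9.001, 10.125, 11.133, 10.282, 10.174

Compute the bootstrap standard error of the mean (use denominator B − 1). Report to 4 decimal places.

Bootstrap SE is the standard deviation of the 12 replicate means.
Mean of replicates: (9.786 + 9.430 + 10.057 + 9.894 + 9.805 + 8.756 + 9.477 + 9.001 + 10.125 + 11.133 + 10.282 + 10.174) / 12 = 117.92000 / 12 = 9.82667
Sum of squared deviations: (−0.04067)² + (−0.39667)² + (+0.23033)² + (+0.06733)² + (−0.02167)² + (−1.07067)² + (−0.34967)² + (−0.82567)² + (+0.29833)² + (+1.30633)² + (+0.45533)² + (+0.34733)² = 4.29085
Variance = 4.29085 / 11 = 0.39008
SE* = √0.39008

SE* = 0.6246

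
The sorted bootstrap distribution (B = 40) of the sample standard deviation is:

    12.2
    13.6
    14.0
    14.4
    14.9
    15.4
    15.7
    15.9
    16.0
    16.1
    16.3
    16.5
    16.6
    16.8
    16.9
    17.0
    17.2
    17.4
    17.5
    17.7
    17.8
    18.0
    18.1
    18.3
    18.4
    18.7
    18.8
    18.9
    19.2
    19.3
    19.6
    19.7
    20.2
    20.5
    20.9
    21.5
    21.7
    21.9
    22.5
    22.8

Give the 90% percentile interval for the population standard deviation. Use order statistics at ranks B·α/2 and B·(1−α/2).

(13.6, 21.9)

α = 0.10; lower rank = 40 × 0.050 = 2; upper rank = 40 × 0.950 = 38.
The 2nd smallest replicate is 13.6; the 38th is 21.9.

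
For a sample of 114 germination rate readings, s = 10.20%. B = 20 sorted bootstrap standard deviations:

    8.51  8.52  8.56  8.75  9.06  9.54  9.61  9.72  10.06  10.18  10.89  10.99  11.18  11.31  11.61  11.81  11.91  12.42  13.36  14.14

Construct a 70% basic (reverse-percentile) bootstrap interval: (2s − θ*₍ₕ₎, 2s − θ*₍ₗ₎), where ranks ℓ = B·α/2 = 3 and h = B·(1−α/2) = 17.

Percentile endpoints at ranks 3 and 17: θ*₍3₎ = 8.56, θ*₍17₎ = 11.91.
Basic interval reflects these around s:
  lower = 2 × 10.20 − 11.91 = 8.49
  upper = 2 × 10.20 − 8.56 = 11.84

(8.49, 11.84)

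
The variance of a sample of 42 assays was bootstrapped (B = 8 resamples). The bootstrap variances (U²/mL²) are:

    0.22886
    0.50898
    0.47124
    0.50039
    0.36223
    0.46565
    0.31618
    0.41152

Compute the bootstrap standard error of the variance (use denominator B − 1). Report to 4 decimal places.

Bootstrap SE is the standard deviation of the 8 replicate variances.
Mean of replicates: (0.22886 + 0.50898 + 0.47124 + 0.50039 + 0.36223 + 0.46565 + 0.31618 + 0.41152) / 8 = 3.265050 / 8 = 0.408131
Sum of squared deviations: (−0.179271)² + (+0.100849)² + (+0.063109)² + (+0.092259)² + (−0.045901)² + (+0.057519)² + (−0.091951)² + (+0.003389)² = 0.068685
Variance = 0.068685 / 7 = 0.009812
SE* = √0.009812

SE* = 0.0991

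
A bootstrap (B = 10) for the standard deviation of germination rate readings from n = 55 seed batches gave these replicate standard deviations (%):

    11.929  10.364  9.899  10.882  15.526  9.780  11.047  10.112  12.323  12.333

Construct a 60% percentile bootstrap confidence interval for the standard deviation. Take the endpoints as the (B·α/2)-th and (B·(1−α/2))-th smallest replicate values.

Sorted replicates: 9.780, 9.899, 10.112, 10.364, 10.882, 11.047, 11.929, 12.323, 12.333, 15.526
α = 0.40; lower rank = 10 × 0.200 = 2; upper rank = 10 × 0.800 = 8.
The 2nd smallest replicate is 9.899; the 8th is 12.323.

(9.899, 12.323)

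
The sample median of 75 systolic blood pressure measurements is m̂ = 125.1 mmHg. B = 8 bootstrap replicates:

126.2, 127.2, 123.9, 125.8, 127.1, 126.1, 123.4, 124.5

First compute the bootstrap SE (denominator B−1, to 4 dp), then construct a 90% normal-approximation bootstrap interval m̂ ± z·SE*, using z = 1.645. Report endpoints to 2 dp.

(122.74, 127.46)

Mean of replicates = 125.5250; sum of squared deviations = 14.3550; SE* = √(14.3550/7) = 1.4320
Margin = 1.645 × 1.4320 = 2.356
Interval: 125.1 ± 2.356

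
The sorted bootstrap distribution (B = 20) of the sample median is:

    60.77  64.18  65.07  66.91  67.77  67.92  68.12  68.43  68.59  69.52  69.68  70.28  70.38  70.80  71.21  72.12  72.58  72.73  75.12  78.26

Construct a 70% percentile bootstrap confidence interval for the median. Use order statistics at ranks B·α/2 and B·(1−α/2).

(65.07, 72.58)

α = 0.30; lower rank = 20 × 0.150 = 3; upper rank = 20 × 0.850 = 17.
The 3rd smallest replicate is 65.07; the 17th is 72.58.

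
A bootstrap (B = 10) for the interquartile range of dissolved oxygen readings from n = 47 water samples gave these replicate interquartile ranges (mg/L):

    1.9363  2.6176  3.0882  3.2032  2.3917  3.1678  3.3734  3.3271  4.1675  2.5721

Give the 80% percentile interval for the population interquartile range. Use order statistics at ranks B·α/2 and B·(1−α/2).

(1.9363, 3.3734)

Sorted replicates: 1.9363, 2.3917, 2.5721, 2.6176, 3.0882, 3.1678, 3.2032, 3.3271, 3.3734, 4.1675
α = 0.20; lower rank = 10 × 0.100 = 1; upper rank = 10 × 0.900 = 9.
The 1st smallest replicate is 1.9363; the 9th is 3.3734.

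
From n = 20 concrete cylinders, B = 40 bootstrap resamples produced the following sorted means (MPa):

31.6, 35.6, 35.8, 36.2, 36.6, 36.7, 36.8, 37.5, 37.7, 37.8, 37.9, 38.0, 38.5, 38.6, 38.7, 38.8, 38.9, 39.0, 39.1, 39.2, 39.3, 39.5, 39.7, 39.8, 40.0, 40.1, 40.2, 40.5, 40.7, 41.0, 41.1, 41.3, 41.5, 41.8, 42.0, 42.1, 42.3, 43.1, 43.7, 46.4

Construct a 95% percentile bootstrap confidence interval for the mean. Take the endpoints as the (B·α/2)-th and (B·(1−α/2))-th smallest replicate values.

(31.6, 43.7)

α = 0.05; lower rank = 40 × 0.025 = 1; upper rank = 40 × 0.975 = 39.
The 1st smallest replicate is 31.6; the 39th is 43.7.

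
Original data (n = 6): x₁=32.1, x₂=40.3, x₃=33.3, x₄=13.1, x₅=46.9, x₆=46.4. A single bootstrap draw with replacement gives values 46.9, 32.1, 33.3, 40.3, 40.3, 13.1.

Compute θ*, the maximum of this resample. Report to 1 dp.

θ* = 46.9

Maximum = 46.9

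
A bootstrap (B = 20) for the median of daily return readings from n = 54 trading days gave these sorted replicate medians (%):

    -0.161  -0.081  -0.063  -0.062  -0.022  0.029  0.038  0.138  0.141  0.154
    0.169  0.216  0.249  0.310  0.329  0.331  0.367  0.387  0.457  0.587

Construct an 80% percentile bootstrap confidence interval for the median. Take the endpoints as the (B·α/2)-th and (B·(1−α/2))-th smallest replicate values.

(-0.081, 0.387)

α = 0.20; lower rank = 20 × 0.100 = 2; upper rank = 20 × 0.900 = 18.
The 2nd smallest replicate is -0.081; the 18th is 0.387.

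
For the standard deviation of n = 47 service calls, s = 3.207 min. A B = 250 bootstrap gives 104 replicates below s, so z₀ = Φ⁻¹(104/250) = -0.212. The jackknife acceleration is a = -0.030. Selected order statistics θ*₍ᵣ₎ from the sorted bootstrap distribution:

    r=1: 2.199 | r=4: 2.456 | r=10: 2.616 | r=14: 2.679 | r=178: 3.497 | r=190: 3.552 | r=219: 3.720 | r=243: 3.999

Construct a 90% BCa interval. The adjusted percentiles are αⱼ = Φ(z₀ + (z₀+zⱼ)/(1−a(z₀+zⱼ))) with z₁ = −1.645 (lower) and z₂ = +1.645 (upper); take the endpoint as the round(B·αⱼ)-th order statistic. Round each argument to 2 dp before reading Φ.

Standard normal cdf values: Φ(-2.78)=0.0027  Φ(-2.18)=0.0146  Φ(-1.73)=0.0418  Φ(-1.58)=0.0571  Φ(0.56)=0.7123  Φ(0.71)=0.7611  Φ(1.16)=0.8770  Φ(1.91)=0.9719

Lower: z₀ + z₁ = -0.212 + (-1.645) = -1.857; 1 − a(z₀+z₁) = 1 − (-0.030)(-1.857) = 0.9443; argument = -0.212 + (-1.857)/0.9443 = -2.1786 → -2.18.
α₁ = Φ(-2.18) = 0.0146; rank = round(250 × 0.0146) = 4; θ*₍4₎ = 2.456.
Upper: z₀ + z₂ = 1.433; 1 − a(z₀+z₂) = 1.0430; argument = 1.1619 → 1.16; α₂ = 0.8770; rank = 219; θ*₍219₎ = 3.720.

(2.456, 3.720)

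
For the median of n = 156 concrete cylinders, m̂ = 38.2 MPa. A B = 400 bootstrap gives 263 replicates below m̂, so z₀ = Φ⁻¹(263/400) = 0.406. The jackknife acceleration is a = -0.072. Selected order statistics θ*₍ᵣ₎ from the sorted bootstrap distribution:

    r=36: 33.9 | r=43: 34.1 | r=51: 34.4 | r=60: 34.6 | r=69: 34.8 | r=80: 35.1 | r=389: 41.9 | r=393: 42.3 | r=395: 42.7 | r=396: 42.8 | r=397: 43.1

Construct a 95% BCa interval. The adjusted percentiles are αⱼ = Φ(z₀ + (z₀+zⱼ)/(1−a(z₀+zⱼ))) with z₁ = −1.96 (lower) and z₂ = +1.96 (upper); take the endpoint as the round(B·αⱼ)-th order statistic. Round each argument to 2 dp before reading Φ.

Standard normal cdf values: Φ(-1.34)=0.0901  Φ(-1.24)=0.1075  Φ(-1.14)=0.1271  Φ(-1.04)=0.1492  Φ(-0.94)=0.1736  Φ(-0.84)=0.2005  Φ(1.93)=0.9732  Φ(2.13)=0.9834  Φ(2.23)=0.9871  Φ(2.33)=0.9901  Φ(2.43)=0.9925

(33.9, 43.1)

Lower: z₀ + z₁ = 0.406 + (-1.960) = -1.554; 1 − a(z₀+z₁) = 1 − (-0.072)(-1.554) = 0.8881; argument = 0.406 + (-1.554)/0.8881 = -1.3438 → -1.34.
α₁ = Φ(-1.34) = 0.0901; rank = round(400 × 0.0901) = 36; θ*₍36₎ = 33.9.
Upper: z₀ + z₂ = 2.366; 1 − a(z₀+z₂) = 1.1704; argument = 2.4276 → 2.43; α₂ = 0.9925; rank = 397; θ*₍397₎ = 43.1.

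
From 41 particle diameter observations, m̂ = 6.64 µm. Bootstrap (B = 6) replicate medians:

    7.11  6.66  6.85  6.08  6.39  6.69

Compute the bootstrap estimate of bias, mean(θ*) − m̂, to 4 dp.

mean(θ*) = (7.11 + 6.66 + 6.85 + 6.08 + 6.39 + 6.69) / 6 = 6.63000
bias = 6.63000 − 6.64

bias = −0.0100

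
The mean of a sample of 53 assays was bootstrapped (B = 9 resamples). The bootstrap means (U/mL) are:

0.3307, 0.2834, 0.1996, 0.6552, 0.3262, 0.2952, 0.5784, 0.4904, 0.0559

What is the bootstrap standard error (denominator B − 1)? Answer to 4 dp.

Bootstrap SE is the standard deviation of the 9 replicate means.
Mean of replicates: (0.3307 + 0.2834 + 0.1996 + 0.6552 + 0.3262 + 0.2952 + 0.5784 + 0.4904 + 0.0559) / 9 = 3.21500 / 9 = 0.35722
Sum of squared deviations: (−0.02652)² + (−0.07382)² + (−0.15762)² + (+0.29798)² + (−0.03102)² + (−0.06202)² + (+0.22118)² + (+0.13318)² + (−0.30132)² = 0.28205
Variance = 0.28205 / 8 = 0.03526
SE* = √0.03526

SE* = 0.1878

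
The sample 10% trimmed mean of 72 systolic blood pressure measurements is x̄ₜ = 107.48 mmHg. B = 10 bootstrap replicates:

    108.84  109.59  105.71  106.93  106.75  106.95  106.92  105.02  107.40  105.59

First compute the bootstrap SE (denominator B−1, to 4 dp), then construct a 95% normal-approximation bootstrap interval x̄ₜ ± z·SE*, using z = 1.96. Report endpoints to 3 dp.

(104.716, 110.244)

Mean of replicates = 106.9700; sum of squared deviations = 17.8936; SE* = √(17.8936/9) = 1.4100
Margin = 1.96 × 1.4100 = 2.7636
Interval: 107.48 ± 2.7636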